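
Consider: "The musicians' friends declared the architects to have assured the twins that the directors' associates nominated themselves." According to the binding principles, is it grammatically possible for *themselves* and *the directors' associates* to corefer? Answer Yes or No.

Yes

*themselves* is a reflexive; Principle A requires it to be bound within its binding domain — the clause headed by 'nominated'.
— the directors' associates: subject of the clause headed by 'nominated'; c-commands the reflexive within its binding domain — allowed (Principle A).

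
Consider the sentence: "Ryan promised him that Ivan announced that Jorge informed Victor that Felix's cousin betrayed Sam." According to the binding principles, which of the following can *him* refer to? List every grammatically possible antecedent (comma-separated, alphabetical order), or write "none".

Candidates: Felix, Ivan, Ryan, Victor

*him* is a pronoun; Principle B requires it to be free in its binding domain — the matrix clause.
— Felix: possessor inside the subject DP of the clause headed by 'betrayed'; is c-commanded by the pronoun; coreference would bind this R-expression — blocked (Principle C).
— Ivan: subject of the clause headed by 'announced'; is c-commanded by the pronoun; coreference would bind this R-expression — blocked (Principle C).
— Ryan: subject of the matrix clause; c-commands the pronoun within its binding domain — blocked (Principle B).
— Victor: object of the clause headed by 'informed'; is c-commanded by the pronoun; coreference would bind this R-expression — blocked (Principle C).

none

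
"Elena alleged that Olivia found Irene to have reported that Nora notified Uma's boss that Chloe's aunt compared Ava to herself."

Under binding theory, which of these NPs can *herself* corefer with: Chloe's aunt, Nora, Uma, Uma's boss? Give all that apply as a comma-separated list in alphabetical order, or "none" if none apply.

Chloe's aunt

*herself* is a reflexive; Principle A requires it to be bound within its binding domain — the clause headed by 'compared'.
— Chloe's aunt: subject of the clause headed by 'compared'; c-commands the reflexive within its binding domain — allowed (Principle A).
— Nora: subject of the clause headed by 'notified'; c-commands the reflexive but lies outside its binding domain — cannot bind it (Principle A).
— Uma: possessor inside the object DP of the clause headed by 'notified'; does not c-command the reflexive — cannot bind it (Principle A).
— Uma's boss: object of the clause headed by 'notified'; c-commands the reflexive but lies outside its binding domain — cannot bind it (Principle A).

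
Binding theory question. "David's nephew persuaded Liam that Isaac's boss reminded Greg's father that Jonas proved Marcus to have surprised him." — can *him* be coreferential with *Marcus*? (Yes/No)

*him* is a pronoun; Principle B requires it to be free in its binding domain — the clause headed by 'surprised'.
— Marcus: subject of the clause headed by 'surprised'; c-commands the pronoun within its binding domain — blocked (Principle B).

No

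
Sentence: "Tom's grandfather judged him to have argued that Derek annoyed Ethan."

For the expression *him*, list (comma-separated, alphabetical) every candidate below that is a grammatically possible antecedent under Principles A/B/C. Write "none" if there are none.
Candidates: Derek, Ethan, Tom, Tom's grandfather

Tom

*him* is a pronoun; Principle B requires it to be free in its binding domain — the matrix clause.
— Derek: subject of the clause headed by 'annoyed'; is c-commanded by the pronoun; coreference would bind this R-expression — blocked (Principle C).
— Ethan: object of the clause headed by 'annoyed'; is c-commanded by the pronoun; coreference would bind this R-expression — blocked (Principle C).
— Tom: possessor inside the subject DP of the matrix clause; does not c-command the pronoun — Principle B does not apply; allowed.
— Tom's grandfather: subject of the matrix clause; c-commands the pronoun within its binding domain — blocked (Principle B).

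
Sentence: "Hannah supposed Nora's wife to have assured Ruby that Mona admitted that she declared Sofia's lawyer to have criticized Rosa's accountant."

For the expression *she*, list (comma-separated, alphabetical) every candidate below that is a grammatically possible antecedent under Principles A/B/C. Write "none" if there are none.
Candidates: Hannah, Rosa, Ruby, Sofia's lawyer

*she* is a pronoun; Principle B requires it to be free in its binding domain — the clause headed by 'declared'.
— Hannah: subject of the matrix clause; c-commands the pronoun but lies outside its binding domain — allowed.
— Rosa: possessor inside the object DP of the clause headed by 'criticized'; is c-commanded by the pronoun; coreference would bind this R-expression — blocked (Principle C).
— Ruby: object of the clause headed by 'assured'; c-commands the pronoun but lies outside its binding domain — allowed.
— Sofia's lawyer: subject of the clause headed by 'criticized'; is c-commanded by the pronoun; coreference would bind this R-expression — blocked (Principle C).

Hannah, Ruby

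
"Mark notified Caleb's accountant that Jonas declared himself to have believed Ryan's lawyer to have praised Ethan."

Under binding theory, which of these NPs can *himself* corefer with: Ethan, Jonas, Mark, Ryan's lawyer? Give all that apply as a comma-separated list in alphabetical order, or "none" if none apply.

Jonas

*himself* is a reflexive; Principle A requires it to be bound within its binding domain — the clause headed by 'declared'.
— Ethan: object of the clause headed by 'praised'; does not c-command the reflexive — cannot bind it (Principle A).
— Jonas: subject of the clause headed by 'declared'; c-commands the reflexive within its binding domain — allowed (Principle A).
— Mark: subject of the matrix clause; c-commands the reflexive but lies outside its binding domain — cannot bind it (Principle A).
— Ryan's lawyer: subject of the clause headed by 'praised'; does not c-command the reflexive — cannot bind it (Principle A).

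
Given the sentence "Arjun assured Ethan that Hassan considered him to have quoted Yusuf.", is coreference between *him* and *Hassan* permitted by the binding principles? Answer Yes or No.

*him* is a pronoun; Principle B requires it to be free in its binding domain — the clause headed by 'considered'.
— Hassan: subject of the clause headed by 'considered'; c-commands the pronoun within its binding domain — blocked (Principle B).

No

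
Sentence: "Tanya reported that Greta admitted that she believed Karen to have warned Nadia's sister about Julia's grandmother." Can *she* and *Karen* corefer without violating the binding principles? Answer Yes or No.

No

*Karen* is an R-expression; Principle C requires it to be free (not bound by any c-commanding expression).
— she: subject of the clause headed by 'believed'; the pronoun c-commands the R-expression — coreference blocked (Principle C).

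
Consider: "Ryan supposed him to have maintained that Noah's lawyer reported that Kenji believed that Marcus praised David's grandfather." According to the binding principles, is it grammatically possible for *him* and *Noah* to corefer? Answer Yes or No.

No

*him* is a pronoun; Principle B requires it to be free in its binding domain — the matrix clause.
— Noah: possessor inside the subject DP of the clause headed by 'reported'; is c-commanded by the pronoun; coreference would bind this R-expression — blocked (Principle C).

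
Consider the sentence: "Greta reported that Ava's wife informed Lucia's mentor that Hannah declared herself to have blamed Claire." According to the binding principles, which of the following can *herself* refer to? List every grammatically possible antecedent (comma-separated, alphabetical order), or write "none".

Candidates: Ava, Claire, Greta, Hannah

Hannah

*herself* is a reflexive; Principle A requires it to be bound within its binding domain — the clause headed by 'declared'.
— Ava: possessor inside the subject DP of the clause headed by 'informed'; does not c-command the reflexive — cannot bind it (Principle A).
— Claire: object of the clause headed by 'blamed'; does not c-command the reflexive — cannot bind it (Principle A).
— Greta: subject of the matrix clause; c-commands the reflexive but lies outside its binding domain — cannot bind it (Principle A).
— Hannah: subject of the clause headed by 'declared'; c-commands the reflexive within its binding domain — allowed (Principle A).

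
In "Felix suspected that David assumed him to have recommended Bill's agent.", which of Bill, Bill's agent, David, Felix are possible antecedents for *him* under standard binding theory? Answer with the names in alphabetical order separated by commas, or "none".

Felix

*him* is a pronoun; Principle B requires it to be free in its binding domain — the clause headed by 'assumed'.
— Bill: possessor inside the object DP of the clause headed by 'recommended'; is c-commanded by the pronoun; coreference would bind this R-expression — blocked (Principle C).
— Bill's agent: object of the clause headed by 'recommended'; is c-commanded by the pronoun; coreference would bind this R-expression — blocked (Principle C).
— David: subject of the clause headed by 'assumed'; c-commands the pronoun within its binding domain — blocked (Principle B).
— Felix: subject of the matrix clause; c-commands the pronoun but lies outside its binding domain — allowed.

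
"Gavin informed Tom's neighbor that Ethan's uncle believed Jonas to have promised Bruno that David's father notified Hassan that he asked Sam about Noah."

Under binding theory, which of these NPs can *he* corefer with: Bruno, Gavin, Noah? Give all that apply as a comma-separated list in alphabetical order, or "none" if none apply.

*he* is a pronoun; Principle B requires it to be free in its binding domain — the clause headed by 'asked'.
— Bruno: object of the clause headed by 'promised'; c-commands the pronoun but lies outside its binding domain — allowed.
— Gavin: subject of the matrix clause; c-commands the pronoun but lies outside its binding domain — allowed.
— Noah: second object of the clause headed by 'asked'; is c-commanded by the pronoun; coreference would bind this R-expression — blocked (Principle C).

Bruno, Gavin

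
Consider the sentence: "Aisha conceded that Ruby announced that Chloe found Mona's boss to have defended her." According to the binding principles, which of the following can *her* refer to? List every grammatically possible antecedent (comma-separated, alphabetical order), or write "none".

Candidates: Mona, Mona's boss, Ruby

Mona, Ruby

*her* is a pronoun; Principle B requires it to be free in its binding domain — the clause headed by 'defended'.
— Mona: possessor inside the subject DP of the clause headed by 'defended'; does not c-command the pronoun — Principle B does not apply; allowed.
— Mona's boss: subject of the clause headed by 'defended'; c-commands the pronoun within its binding domain — blocked (Principle B).
— Ruby: subject of the clause headed by 'announced'; c-commands the pronoun but lies outside its binding domain — allowed.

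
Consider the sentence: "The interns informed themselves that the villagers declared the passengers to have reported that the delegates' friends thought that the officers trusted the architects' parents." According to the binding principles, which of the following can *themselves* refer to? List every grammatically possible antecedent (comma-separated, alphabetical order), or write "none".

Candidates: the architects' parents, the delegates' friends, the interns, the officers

*themselves* is a reflexive; Principle A requires it to be bound within its binding domain — the matrix clause.
— the architects' parents: object of the clause headed by 'trusted'; does not c-command the reflexive — cannot bind it (Principle A).
— the delegates' friends: subject of the clause headed by 'thought'; does not c-command the reflexive — cannot bind it (Principle A).
— the interns: subject of the matrix clause; c-commands the reflexive within its binding domain — allowed (Principle A).
— the officers: subject of the clause headed by 'trusted'; does not c-command the reflexive — cannot bind it (Principle A).

the interns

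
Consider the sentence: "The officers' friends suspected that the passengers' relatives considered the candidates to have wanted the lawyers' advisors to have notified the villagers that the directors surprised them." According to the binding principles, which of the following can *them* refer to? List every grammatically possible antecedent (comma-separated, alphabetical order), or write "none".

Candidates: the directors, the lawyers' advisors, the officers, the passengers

*them* is a pronoun; Principle B requires it to be free in its binding domain — the clause headed by 'surprised'.
— the directors: subject of the clause headed by 'surprised'; c-commands the pronoun within its binding domain — blocked (Principle B).
— the lawyers' advisors: subject of the clause headed by 'notified'; c-commands the pronoun but lies outside its binding domain — allowed.
— the officers: possessor inside the subject DP of the matrix clause; does not c-command the pronoun — Principle B does not apply; allowed.
— the passengers: possessor inside the subject DP of the clause headed by 'considered'; does not c-command the pronoun — Principle B does not apply; allowed.

the lawyers' advisors, the officers, the passengers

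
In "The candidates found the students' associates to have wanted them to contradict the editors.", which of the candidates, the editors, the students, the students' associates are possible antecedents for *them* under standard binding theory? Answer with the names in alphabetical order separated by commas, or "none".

the candidates, the students

*them* is a pronoun; Principle B requires it to be free in its binding domain — the clause headed by 'wanted'.
— the candidates: subject of the matrix clause; c-commands the pronoun but lies outside its binding domain — allowed.
— the editors: object of the clause headed by 'contradict'; is c-commanded by the pronoun; coreference would bind this R-expression — blocked (Principle C).
— the students: possessor inside the subject DP of the clause headed by 'wanted'; does not c-command the pronoun — Principle B does not apply; allowed.
— the students' associates: subject of the clause headed by 'wanted'; c-commands the pronoun within its binding domain — blocked (Principle B).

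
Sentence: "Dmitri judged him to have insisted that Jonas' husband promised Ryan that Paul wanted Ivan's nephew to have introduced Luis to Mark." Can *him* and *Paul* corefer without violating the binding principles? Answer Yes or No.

*Paul* is an R-expression; Principle C requires it to be free (not bound by any c-commanding expression).
— him: subject of the clause headed by 'insisted'; the pronoun c-commands the R-expression — coreference blocked (Principle C).

No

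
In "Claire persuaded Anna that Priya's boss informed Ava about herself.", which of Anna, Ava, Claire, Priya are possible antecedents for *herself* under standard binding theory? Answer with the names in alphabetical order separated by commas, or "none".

*herself* is a reflexive; Principle A requires it to be bound within its binding domain — the clause headed by 'informed'.
— Anna: object of the matrix clause; c-commands the reflexive but lies outside its binding domain — cannot bind it (Principle A).
— Ava: object of the clause headed by 'informed'; c-commands the reflexive within its binding domain — allowed (Principle A).
— Claire: subject of the matrix clause; c-commands the reflexive but lies outside its binding domain — cannot bind it (Principle A).
— Priya: possessor inside the subject DP of the clause headed by 'informed'; does not c-command the reflexive — cannot bind it (Principle A).

Ava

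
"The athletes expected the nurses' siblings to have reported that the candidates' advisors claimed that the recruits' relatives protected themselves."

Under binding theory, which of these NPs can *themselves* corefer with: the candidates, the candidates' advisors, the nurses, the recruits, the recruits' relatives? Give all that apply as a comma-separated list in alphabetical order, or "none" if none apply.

*themselves* is a reflexive; Principle A requires it to be bound within its binding domain — the clause headed by 'protected'.
— the candidates: possessor inside the subject DP of the clause headed by 'claimed'; does not c-command the reflexive — cannot bind it (Principle A).
— the candidates' advisors: subject of the clause headed by 'claimed'; c-commands the reflexive but lies outside its binding domain — cannot bind it (Principle A).
— the nurses: possessor inside the subject DP of the clause headed by 'reported'; does not c-command the reflexive — cannot bind it (Principle A).
— the recruits: possessor inside the subject DP of the clause headed by 'protected'; does not c-command the reflexive — cannot bind it (Principle A).
— the recruits' relatives: subject of the clause headed by 'protected'; c-commands the reflexive within its binding domain — allowed (Principle A).

the recruits' relatives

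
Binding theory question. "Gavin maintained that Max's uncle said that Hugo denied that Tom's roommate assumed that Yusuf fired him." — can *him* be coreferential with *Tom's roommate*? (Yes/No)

*him* is a pronoun; Principle B requires it to be free in its binding domain — the clause headed by 'fired'.
— Tom's roommate: subject of the clause headed by 'assumed'; c-commands the pronoun but lies outside its binding domain — allowed.

Yes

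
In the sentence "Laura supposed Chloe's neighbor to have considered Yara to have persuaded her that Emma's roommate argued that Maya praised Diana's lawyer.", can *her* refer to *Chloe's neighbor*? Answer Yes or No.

Yes

*her* is a pronoun; Principle B requires it to be free in its binding domain — the clause headed by 'persuaded'.
— Chloe's neighbor: subject of the clause headed by 'considered'; c-commands the pronoun but lies outside its binding domain — allowed.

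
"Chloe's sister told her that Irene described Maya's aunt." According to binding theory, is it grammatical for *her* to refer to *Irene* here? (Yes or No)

*Irene* is an R-expression; Principle C requires it to be free (not bound by any c-commanding expression).
— her: object of the matrix clause; the pronoun c-commands the R-expression — coreference blocked (Principle C).

No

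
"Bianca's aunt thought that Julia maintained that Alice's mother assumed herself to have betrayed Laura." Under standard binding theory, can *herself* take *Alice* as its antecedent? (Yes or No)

No

*herself* is a reflexive; Principle A requires it to be bound within its binding domain — the clause headed by 'assumed'.
— Alice: possessor inside the subject DP of the clause headed by 'assumed'; does not c-command the reflexive — cannot bind it (Principle A).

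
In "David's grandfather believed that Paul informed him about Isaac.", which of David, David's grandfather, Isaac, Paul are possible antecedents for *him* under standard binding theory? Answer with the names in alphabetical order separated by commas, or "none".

David, David's grandfather

*him* is a pronoun; Principle B requires it to be free in its binding domain — the clause headed by 'informed'.
— David: possessor inside the subject DP of the matrix clause; does not c-command the pronoun — Principle B does not apply; allowed.
— David's grandfather: subject of the matrix clause; c-commands the pronoun but lies outside its binding domain — allowed.
— Isaac: second object of the clause headed by 'informed'; is c-commanded by the pronoun; coreference would bind this R-expression — blocked (Principle C).
— Paul: subject of the clause headed by 'informed'; c-commands the pronoun within its binding domain — blocked (Principle B).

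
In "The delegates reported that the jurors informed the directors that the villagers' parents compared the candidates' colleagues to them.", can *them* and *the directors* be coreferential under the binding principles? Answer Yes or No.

Yes

*the directors* is an R-expression; Principle C requires it to be free (not bound by any c-commanding expression).
— them: second object of the clause headed by 'compared'; the pronoun does not c-command the R-expression — coreference allowed.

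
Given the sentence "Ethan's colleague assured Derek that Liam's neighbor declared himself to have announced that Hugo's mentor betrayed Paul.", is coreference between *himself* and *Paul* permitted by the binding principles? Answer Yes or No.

*himself* is a reflexive; Principle A requires it to be bound within its binding domain — the clause headed by 'declared'.
— Paul: object of the clause headed by 'betrayed'; does not c-command the reflexive — cannot bind it (Principle A).

No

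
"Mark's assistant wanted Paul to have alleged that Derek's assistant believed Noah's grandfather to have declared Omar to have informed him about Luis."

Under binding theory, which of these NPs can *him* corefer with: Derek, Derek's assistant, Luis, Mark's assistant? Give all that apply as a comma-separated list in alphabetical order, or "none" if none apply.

Derek, Derek's assistant, Mark's assistant

*him* is a pronoun; Principle B requires it to be free in its binding domain — the clause headed by 'informed'.
— Derek: possessor inside the subject DP of the clause headed by 'believed'; does not c-command the pronoun — Principle B does not apply; allowed.
— Derek's assistant: subject of the clause headed by 'believed'; c-commands the pronoun but lies outside its binding domain — allowed.
— Luis: second object of the clause headed by 'informed'; is c-commanded by the pronoun; coreference would bind this R-expression — blocked (Principle C).
— Mark's assistant: subject of the matrix clause; c-commands the pronoun but lies outside its binding domain — allowed.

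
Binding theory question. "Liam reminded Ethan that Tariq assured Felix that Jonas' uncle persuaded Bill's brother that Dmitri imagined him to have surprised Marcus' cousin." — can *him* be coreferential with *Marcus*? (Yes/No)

*him* is a pronoun; Principle B requires it to be free in its binding domain — the clause headed by 'imagined'.
— Marcus: possessor inside the object DP of the clause headed by 'surprised'; is c-commanded by the pronoun; coreference would bind this R-expression — blocked (Principle C).

No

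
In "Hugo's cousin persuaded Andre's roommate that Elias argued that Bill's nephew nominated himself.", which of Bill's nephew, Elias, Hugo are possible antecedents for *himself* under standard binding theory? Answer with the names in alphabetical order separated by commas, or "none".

*himself* is a reflexive; Principle A requires it to be bound within its binding domain — the clause headed by 'nominated'.
— Bill's nephew: subject of the clause headed by 'nominated'; c-commands the reflexive within its binding domain — allowed (Principle A).
— Elias: subject of the clause headed by 'argued'; c-commands the reflexive but lies outside its binding domain — cannot bind it (Principle A).
— Hugo: possessor inside the subject DP of the matrix clause; does not c-command the reflexive — cannot bind it (Principle A).

Bill's nephew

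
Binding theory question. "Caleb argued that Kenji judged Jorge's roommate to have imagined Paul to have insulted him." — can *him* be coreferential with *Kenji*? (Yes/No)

*him* is a pronoun; Principle B requires it to be free in its binding domain — the clause headed by 'insulted'.
— Kenji: subject of the clause headed by 'judged'; c-commands the pronoun but lies outside its binding domain — allowed.

Yes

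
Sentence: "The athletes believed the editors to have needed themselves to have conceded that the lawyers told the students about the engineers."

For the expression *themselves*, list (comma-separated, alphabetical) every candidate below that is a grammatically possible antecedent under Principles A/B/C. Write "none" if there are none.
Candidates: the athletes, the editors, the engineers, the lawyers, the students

the editors

*themselves* is a reflexive; Principle A requires it to be bound within its binding domain — the clause headed by 'needed'.
— the athletes: subject of the matrix clause; c-commands the reflexive but lies outside its binding domain — cannot bind it (Principle A).
— the editors: subject of the clause headed by 'needed'; c-commands the reflexive within its binding domain — allowed (Principle A).
— the engineers: second object of the clause headed by 'told'; does not c-command the reflexive — cannot bind it (Principle A).
— the lawyers: subject of the clause headed by 'told'; does not c-command the reflexive — cannot bind it (Principle A).
— the students: object of the clause headed by 'told'; does not c-command the reflexive — cannot bind it (Principle A).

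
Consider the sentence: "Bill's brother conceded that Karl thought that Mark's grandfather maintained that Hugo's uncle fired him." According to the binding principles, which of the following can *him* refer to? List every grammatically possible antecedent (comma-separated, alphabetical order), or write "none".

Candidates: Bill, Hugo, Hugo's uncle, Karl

*him* is a pronoun; Principle B requires it to be free in its binding domain — the clause headed by 'fired'.
— Bill: possessor inside the subject DP of the matrix clause; does not c-command the pronoun — Principle B does not apply; allowed.
— Hugo: possessor inside the subject DP of the clause headed by 'fired'; does not c-command the pronoun — Principle B does not apply; allowed.
— Hugo's uncle: subject of the clause headed by 'fired'; c-commands the pronoun within its binding domain — blocked (Principle B).
— Karl: subject of the clause headed by 'thought'; c-commands the pronoun but lies outside its binding domain — allowed.

Bill, Hugo, Karl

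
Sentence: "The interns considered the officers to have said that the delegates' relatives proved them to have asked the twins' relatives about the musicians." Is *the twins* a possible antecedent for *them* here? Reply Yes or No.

No

*them* is a pronoun; Principle B requires it to be free in its binding domain — the clause headed by 'proved'.
— the twins: possessor inside the object DP of the clause headed by 'asked'; is c-commanded by the pronoun; coreference would bind this R-expression — blocked (Principle C).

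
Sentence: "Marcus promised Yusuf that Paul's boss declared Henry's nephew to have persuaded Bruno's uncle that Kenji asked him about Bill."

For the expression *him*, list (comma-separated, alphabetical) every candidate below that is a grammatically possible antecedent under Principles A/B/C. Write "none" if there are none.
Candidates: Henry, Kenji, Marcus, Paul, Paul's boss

Henry, Marcus, Paul, Paul's boss

*him* is a pronoun; Principle B requires it to be free in its binding domain — the clause headed by 'asked'.
— Henry: possessor inside the subject DP of the clause headed by 'persuaded'; does not c-command the pronoun — Principle B does not apply; allowed.
— Kenji: subject of the clause headed by 'asked'; c-commands the pronoun within its binding domain — blocked (Principle B).
— Marcus: subject of the matrix clause; c-commands the pronoun but lies outside its binding domain — allowed.
— Paul: possessor inside the subject DP of the clause headed by 'declared'; does not c-command the pronoun — Principle B does not apply; allowed.
— Paul's boss: subject of the clause headed by 'declared'; c-commands the pronoun but lies outside its binding domain — allowed.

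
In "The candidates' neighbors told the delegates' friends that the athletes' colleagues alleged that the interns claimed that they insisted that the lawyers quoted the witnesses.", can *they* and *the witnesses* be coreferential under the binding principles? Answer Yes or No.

No

*the witnesses* is an R-expression; Principle C requires it to be free (not bound by any c-commanding expression).
— they: subject of the clause headed by 'insisted'; the pronoun c-commands the R-expression — coreference blocked (Principle C).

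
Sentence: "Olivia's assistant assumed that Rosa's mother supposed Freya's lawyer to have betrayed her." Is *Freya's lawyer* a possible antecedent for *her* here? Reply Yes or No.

No

*her* is a pronoun; Principle B requires it to be free in its binding domain — the clause headed by 'betrayed'.
— Freya's lawyer: subject of the clause headed by 'betrayed'; c-commands the pronoun within its binding domain — blocked (Principle B).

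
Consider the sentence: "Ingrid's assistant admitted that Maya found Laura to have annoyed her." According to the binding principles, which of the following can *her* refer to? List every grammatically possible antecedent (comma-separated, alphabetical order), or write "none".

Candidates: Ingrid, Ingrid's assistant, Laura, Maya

Ingrid, Ingrid's assistant, Maya

*her* is a pronoun; Principle B requires it to be free in its binding domain — the clause headed by 'annoyed'.
— Ingrid: possessor inside the subject DP of the matrix clause; does not c-command the pronoun — Principle B does not apply; allowed.
— Ingrid's assistant: subject of the matrix clause; c-commands the pronoun but lies outside its binding domain — allowed.
— Laura: subject of the clause headed by 'annoyed'; c-commands the pronoun within its binding domain — blocked (Principle B).
— Maya: subject of the clause headed by 'found'; c-commands the pronoun but lies outside its binding domain — allowed.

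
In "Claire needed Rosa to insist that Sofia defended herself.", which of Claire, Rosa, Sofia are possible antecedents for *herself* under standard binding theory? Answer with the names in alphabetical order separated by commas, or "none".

Sofia

*herself* is a reflexive; Principle A requires it to be bound within its binding domain — the clause headed by 'defended'.
— Claire: subject of the matrix clause; c-commands the reflexive but lies outside its binding domain — cannot bind it (Principle A).
— Rosa: subject of the clause headed by 'insist'; c-commands the reflexive but lies outside its binding domain — cannot bind it (Principle A).
— Sofia: subject of the clause headed by 'defended'; c-commands the reflexive within its binding domain — allowed (Principle A).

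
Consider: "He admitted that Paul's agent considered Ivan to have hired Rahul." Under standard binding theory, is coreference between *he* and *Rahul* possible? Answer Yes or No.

No

*Rahul* is an R-expression; Principle C requires it to be free (not bound by any c-commanding expression).
— he: subject of the matrix clause; the pronoun c-commands the R-expression — coreference blocked (Principle C).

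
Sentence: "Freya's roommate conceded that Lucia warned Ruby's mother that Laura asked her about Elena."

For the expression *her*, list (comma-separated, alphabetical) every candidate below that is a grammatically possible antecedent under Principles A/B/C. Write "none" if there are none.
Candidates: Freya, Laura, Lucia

Freya, Lucia

*her* is a pronoun; Principle B requires it to be free in its binding domain — the clause headed by 'asked'.
— Freya: possessor inside the subject DP of the matrix clause; does not c-command the pronoun — Principle B does not apply; allowed.
— Laura: subject of the clause headed by 'asked'; c-commands the pronoun within its binding domain — blocked (Principle B).
— Lucia: subject of the clause headed by 'warned'; c-commands the pronoun but lies outside its binding domain — allowed.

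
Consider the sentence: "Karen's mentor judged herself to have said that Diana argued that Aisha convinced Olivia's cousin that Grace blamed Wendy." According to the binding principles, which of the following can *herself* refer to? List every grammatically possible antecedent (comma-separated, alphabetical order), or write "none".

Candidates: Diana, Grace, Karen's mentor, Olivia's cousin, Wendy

Karen's mentor

*herself* is a reflexive; Principle A requires it to be bound within its binding domain — the matrix clause.
— Diana: subject of the clause headed by 'argued'; does not c-command the reflexive — cannot bind it (Principle A).
— Grace: subject of the clause headed by 'blamed'; does not c-command the reflexive — cannot bind it (Principle A).
— Karen's mentor: subject of the matrix clause; c-commands the reflexive within its binding domain — allowed (Principle A).
— Olivia's cousin: object of the clause headed by 'convinced'; does not c-command the reflexive — cannot bind it (Principle A).
— Wendy: object of the clause headed by 'blamed'; does not c-command the reflexive — cannot bind it (Principle A).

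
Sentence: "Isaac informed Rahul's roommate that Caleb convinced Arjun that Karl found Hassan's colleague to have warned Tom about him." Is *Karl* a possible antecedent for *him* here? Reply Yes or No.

Yes

*him* is a pronoun; Principle B requires it to be free in its binding domain — the clause headed by 'warned'.
— Karl: subject of the clause headed by 'found'; c-commands the pronoun but lies outside its binding domain — allowed.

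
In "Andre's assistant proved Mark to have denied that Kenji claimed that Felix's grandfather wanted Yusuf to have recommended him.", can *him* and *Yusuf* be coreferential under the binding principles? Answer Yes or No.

*Yusuf* is an R-expression; Principle C requires it to be free (not bound by any c-commanding expression).
— him: object of the clause headed by 'recommended'; the R-expression locally c-commands the pronoun — coreference blocked (Principle B on the pronoun).

No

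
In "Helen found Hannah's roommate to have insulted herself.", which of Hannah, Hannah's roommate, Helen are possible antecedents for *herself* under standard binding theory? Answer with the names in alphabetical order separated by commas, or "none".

Hannah's roommate

*herself* is a reflexive; Principle A requires it to be bound within its binding domain — the clause headed by 'insulted'.
— Hannah: possessor inside the subject DP of the clause headed by 'insulted'; does not c-command the reflexive — cannot bind it (Principle A).
— Hannah's roommate: subject of the clause headed by 'insulted'; c-commands the reflexive within its binding domain — allowed (Principle A).
— Helen: subject of the matrix clause; c-commands the reflexive but lies outside its binding domain — cannot bind it (Principle A).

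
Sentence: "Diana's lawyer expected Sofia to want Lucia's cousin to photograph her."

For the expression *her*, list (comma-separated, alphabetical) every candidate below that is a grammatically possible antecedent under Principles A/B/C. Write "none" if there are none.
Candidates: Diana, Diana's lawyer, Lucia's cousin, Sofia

*her* is a pronoun; Principle B requires it to be free in its binding domain — the clause headed by 'photograph'.
— Diana: possessor inside the subject DP of the matrix clause; does not c-command the pronoun — Principle B does not apply; allowed.
— Diana's lawyer: subject of the matrix clause; c-commands the pronoun but lies outside its binding domain — allowed.
— Lucia's cousin: subject of the clause headed by 'photograph'; c-commands the pronoun within its binding domain — blocked (Principle B).
— Sofia: subject of the clause headed by 'want'; c-commands the pronoun but lies outside its binding domain — allowed.

Diana, Diana's lawyer, Sofia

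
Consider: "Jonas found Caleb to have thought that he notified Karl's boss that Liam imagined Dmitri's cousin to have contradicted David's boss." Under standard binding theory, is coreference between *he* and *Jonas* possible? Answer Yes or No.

Yes

*Jonas* is an R-expression; Principle C requires it to be free (not bound by any c-commanding expression).
— he: subject of the clause headed by 'notified'; the pronoun does not c-command the R-expression — coreference allowed.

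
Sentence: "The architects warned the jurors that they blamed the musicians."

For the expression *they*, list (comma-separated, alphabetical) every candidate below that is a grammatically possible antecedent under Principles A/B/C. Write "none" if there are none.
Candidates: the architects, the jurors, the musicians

*they* is a pronoun; Principle B requires it to be free in its binding domain — the clause headed by 'blamed'.
— the architects: subject of the matrix clause; c-commands the pronoun but lies outside its binding domain — allowed.
— the jurors: object of the matrix clause; c-commands the pronoun but lies outside its binding domain — allowed.
— the musicians: object of the clause headed by 'blamed'; is c-commanded by the pronoun; coreference would bind this R-expression — blocked (Principle C).

the architects, the jurors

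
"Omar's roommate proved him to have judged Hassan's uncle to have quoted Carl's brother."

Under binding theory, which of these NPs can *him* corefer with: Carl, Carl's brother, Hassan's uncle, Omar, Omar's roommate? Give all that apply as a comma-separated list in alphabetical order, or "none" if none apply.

*him* is a pronoun; Principle B requires it to be free in its binding domain — the matrix clause.
— Carl: possessor inside the object DP of the clause headed by 'quoted'; is c-commanded by the pronoun; coreference would bind this R-expression — blocked (Principle C).
— Carl's brother: object of the clause headed by 'quoted'; is c-commanded by the pronoun; coreference would bind this R-expression — blocked (Principle C).
— Hassan's uncle: subject of the clause headed by 'quoted'; is c-commanded by the pronoun; coreference would bind this R-expression — blocked (Principle C).
— Omar: possessor inside the subject DP of the matrix clause; does not c-command the pronoun — Principle B does not apply; allowed.
— Omar's roommate: subject of the matrix clause; c-commands the pronoun within its binding domain — blocked (Principle B).

Omar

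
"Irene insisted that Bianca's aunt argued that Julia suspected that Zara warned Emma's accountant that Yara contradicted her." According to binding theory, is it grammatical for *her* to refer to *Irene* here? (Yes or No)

*Irene* is an R-expression; Principle C requires it to be free (not bound by any c-commanding expression).
— her: object of the clause headed by 'contradicted'; the pronoun does not c-command the R-expression — coreference allowed.

Yes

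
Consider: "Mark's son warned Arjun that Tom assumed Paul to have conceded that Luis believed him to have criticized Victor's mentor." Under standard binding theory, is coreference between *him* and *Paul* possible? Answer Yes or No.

*Paul* is an R-expression; Principle C requires it to be free (not bound by any c-commanding expression).
— him: subject of the clause headed by 'criticized'; the pronoun does not c-command the R-expression — coreference allowed.

Yes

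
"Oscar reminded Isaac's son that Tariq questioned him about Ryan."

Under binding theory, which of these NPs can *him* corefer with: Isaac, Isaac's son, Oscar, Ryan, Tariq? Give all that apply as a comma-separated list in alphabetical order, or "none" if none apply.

Isaac, Isaac's son, Oscar

*him* is a pronoun; Principle B requires it to be free in its binding domain — the clause headed by 'questioned'.
— Isaac: possessor inside the object DP of the matrix clause; does not c-command the pronoun — Principle B does not apply; allowed.
— Isaac's son: object of the matrix clause; c-commands the pronoun but lies outside its binding domain — allowed.
— Oscar: subject of the matrix clause; c-commands the pronoun but lies outside its binding domain — allowed.
— Ryan: second object of the clause headed by 'questioned'; is c-commanded by the pronoun; coreference would bind this R-expression — blocked (Principle C).
— Tariq: subject of the clause headed by 'questioned'; c-commands the pronoun within its binding domain — blocked (Principle B).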